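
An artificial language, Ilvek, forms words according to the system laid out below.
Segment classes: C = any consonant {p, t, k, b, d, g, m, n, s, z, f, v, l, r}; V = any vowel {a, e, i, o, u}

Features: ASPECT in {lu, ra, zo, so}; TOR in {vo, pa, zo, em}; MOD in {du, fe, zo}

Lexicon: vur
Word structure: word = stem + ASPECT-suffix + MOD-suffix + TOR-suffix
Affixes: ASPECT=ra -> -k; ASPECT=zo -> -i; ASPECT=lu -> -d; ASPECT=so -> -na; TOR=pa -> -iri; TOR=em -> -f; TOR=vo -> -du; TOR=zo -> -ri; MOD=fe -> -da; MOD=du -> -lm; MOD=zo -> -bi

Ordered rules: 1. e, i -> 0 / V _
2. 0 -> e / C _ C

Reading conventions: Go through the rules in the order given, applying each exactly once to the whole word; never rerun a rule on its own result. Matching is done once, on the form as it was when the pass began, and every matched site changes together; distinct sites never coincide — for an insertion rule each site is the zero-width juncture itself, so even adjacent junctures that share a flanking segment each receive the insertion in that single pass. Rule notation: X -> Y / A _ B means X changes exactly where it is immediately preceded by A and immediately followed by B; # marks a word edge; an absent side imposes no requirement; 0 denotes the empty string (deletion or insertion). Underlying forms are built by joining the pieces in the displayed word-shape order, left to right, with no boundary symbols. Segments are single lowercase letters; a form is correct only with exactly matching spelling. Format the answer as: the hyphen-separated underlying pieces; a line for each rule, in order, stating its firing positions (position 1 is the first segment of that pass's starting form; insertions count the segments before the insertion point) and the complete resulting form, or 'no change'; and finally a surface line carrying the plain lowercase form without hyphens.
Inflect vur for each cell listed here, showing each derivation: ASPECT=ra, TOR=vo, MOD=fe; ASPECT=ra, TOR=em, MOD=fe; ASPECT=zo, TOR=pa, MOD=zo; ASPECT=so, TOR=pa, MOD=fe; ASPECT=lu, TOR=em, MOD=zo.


cell ASPECT=ra, TOR=vo, MOD=fe:
underlying: vur-k-da-du
1. e, i -> 0 / V _: no change
2. 0 -> e / C _ C: inserts after position(s) 3, 4: vurekedadu
surface: vurekedadu

cell ASPECT=ra, TOR=em, MOD=fe:
underlying: vur-k-da-f
1. e, i -> 0 / V _: no change
2. 0 -> e / C _ C: inserts after position(s) 3, 4: vurekedaf
surface: vurekedaf

cell ASPECT=zo, TOR=pa, MOD=zo:
underlying: vur-i-bi-iri
1. e, i -> 0 / V _: fires at position(s) 7: vuribiri
2. 0 -> e / C _ C: no change
surface: vuribiri

cell ASPECT=so, TOR=pa, MOD=fe:
underlying: vur-na-da-iri
1. e, i -> 0 / V _: fires at position(s) 8: vurnadari
2. 0 -> e / C _ C: inserts after position(s) 3: vurenadari
surface: vurenadari

cell ASPECT=lu, TOR=em, MOD=zo:
underlying: vur-d-bi-f
1. e, i -> 0 / V _: no change
2. 0 -> e / C _ C: inserts after position(s) 3, 4: vuredebif
surface: vuredebif


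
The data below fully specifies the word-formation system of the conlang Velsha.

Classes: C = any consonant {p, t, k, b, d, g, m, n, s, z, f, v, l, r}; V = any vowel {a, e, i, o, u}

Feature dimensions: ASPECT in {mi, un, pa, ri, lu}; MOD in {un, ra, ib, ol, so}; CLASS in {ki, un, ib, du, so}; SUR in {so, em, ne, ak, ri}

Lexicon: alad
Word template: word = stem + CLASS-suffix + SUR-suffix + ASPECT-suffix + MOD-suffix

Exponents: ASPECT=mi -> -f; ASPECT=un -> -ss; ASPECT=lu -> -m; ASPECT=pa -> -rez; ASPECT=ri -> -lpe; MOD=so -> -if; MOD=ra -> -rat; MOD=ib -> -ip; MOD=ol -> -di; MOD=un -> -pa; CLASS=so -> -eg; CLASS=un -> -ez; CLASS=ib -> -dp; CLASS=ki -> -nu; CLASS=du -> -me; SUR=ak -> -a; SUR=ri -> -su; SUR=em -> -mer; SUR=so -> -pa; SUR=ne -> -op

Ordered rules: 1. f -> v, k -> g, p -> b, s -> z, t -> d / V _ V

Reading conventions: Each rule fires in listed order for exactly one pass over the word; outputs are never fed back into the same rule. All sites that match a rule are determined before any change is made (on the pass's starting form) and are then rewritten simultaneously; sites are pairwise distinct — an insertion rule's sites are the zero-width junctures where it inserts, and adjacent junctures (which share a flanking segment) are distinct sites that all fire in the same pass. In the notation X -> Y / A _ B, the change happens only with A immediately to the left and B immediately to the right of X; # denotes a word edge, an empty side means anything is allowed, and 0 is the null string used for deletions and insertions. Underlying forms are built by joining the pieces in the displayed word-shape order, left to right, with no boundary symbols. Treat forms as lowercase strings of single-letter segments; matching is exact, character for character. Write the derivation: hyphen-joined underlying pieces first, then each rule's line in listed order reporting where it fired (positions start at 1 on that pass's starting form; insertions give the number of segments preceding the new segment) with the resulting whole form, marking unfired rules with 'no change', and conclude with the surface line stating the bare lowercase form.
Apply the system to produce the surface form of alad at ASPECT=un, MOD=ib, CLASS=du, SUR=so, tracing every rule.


underlying: alad-me-pa-ss-ip
1. f -> v, k -> g, p -> b, s -> z, t -> d / V _ V: fires at position(s) 7: aladmebassip
surface: aladmebassip


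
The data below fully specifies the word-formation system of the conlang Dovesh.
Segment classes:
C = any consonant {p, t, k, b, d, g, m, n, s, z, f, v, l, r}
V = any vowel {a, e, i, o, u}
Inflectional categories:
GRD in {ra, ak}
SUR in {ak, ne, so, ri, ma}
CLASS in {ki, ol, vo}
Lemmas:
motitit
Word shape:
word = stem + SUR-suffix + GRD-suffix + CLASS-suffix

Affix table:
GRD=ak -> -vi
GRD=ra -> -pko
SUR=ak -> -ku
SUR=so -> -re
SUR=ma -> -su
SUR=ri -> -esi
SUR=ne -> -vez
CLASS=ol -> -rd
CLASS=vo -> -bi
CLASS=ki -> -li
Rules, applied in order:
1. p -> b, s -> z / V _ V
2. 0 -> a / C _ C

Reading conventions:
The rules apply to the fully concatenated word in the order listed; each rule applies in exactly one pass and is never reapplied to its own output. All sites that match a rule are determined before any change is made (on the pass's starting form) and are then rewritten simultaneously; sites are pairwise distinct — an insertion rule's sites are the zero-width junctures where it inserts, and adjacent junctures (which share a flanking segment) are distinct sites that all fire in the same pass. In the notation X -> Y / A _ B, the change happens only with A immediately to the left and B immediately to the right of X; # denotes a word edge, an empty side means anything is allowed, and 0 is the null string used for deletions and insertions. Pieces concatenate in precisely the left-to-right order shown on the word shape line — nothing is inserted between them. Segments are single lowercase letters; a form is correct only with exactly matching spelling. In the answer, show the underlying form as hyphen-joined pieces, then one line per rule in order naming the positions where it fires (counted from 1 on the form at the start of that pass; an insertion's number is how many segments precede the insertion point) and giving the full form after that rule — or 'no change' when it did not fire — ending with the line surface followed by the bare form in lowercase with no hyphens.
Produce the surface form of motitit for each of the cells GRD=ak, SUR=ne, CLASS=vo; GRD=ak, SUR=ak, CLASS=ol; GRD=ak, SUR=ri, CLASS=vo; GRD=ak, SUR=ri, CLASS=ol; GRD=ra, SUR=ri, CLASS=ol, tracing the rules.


cell GRD=ak, SUR=ne, CLASS=vo:
underlying: motitit-vez-vi-bi
1. p -> b, s -> z / V _ V: no change
2. 0 -> a / C _ C: inserts after position(s) 7, 10: motititavezavibi
surface: motititavezavibi

cell GRD=ak, SUR=ak, CLASS=ol:
underlying: motitit-ku-vi-rd
1. p -> b, s -> z / V _ V: no change
2. 0 -> a / C _ C: inserts after position(s) 7, 12: motititakuvirad
surface: motititakuvirad

cell GRD=ak, SUR=ri, CLASS=vo:
underlying: motitit-esi-vi-bi
1. p -> b, s -> z / V _ V: fires at position(s) 9: motititezivibi
2. 0 -> a / C _ C: no change
surface: motititezivibi

cell GRD=ak, SUR=ri, CLASS=ol:
underlying: motitit-esi-vi-rd
1. p -> b, s -> z / V _ V: fires at position(s) 9: motititezivird
2. 0 -> a / C _ C: inserts after position(s) 13: motititezivirad
surface: motititezivirad

cell GRD=ra, SUR=ri, CLASS=ol:
underlying: motitit-esi-pko-rd
1. p -> b, s -> z / V _ V: fires at position(s) 9: motititezipkord
2. 0 -> a / C _ C: inserts after position(s) 11, 14: motititezipakorad
surface: motititezipakorad


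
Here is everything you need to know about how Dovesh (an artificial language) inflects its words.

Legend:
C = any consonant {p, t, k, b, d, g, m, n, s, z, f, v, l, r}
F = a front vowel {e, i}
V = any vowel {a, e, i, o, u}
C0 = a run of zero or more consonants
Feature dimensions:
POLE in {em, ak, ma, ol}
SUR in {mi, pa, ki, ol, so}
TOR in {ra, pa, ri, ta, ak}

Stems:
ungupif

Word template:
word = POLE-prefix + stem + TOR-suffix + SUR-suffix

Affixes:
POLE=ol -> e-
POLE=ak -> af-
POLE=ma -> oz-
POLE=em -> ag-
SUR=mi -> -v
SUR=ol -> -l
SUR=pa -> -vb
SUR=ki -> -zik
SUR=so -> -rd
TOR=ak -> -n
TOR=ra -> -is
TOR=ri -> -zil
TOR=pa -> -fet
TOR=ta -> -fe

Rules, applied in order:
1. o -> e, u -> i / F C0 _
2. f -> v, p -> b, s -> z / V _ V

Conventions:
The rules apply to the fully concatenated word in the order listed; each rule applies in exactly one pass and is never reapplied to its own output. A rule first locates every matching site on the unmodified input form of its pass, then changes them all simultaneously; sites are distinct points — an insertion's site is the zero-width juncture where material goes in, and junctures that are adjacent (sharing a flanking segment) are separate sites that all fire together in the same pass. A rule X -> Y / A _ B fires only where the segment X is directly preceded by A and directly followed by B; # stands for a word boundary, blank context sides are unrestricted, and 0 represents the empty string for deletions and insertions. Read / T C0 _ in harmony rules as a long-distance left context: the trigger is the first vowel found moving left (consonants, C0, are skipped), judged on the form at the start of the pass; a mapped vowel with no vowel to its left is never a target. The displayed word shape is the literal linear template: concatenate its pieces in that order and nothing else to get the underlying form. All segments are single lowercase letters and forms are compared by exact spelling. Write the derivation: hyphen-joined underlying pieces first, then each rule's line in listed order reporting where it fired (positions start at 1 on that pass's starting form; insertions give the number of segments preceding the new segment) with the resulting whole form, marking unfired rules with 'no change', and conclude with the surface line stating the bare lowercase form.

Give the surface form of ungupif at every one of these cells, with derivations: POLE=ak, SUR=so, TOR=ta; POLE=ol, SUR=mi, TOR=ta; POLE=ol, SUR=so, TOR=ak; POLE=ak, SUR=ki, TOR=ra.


cell POLE=ak, SUR=so, TOR=ta:
underlying: af-ungupif-fe-rd
1. o -> e, u -> i / F C0 _: no change
2. f -> v, p -> b, s -> z / V _ V: fires at position(s) 2, 7: avungubifferd
surface: avungubifferd

cell POLE=ol, SUR=mi, TOR=ta:
underlying: e-ungupif-fe-v
1. o -> e, u -> i / F C0 _: fires at position(s) 2: eingupiffev
2. f -> v, p -> b, s -> z / V _ V: fires at position(s) 6: eingubiffev
surface: eingubiffev

cell POLE=ol, SUR=so, TOR=ak:
underlying: e-ungupif-n-rd
1. o -> e, u -> i / F C0 _: fires at position(s) 2: eingupifnrd
2. f -> v, p -> b, s -> z / V _ V: fires at position(s) 6: eingubifnrd
surface: eingubifnrd

cell POLE=ak, SUR=ki, TOR=ra:
underlying: af-ungupif-is-zik
1. o -> e, u -> i / F C0 _: no change
2. f -> v, p -> b, s -> z / V _ V: fires at position(s) 2, 7, 9: avungubiviszik
surface: avungubiviszik


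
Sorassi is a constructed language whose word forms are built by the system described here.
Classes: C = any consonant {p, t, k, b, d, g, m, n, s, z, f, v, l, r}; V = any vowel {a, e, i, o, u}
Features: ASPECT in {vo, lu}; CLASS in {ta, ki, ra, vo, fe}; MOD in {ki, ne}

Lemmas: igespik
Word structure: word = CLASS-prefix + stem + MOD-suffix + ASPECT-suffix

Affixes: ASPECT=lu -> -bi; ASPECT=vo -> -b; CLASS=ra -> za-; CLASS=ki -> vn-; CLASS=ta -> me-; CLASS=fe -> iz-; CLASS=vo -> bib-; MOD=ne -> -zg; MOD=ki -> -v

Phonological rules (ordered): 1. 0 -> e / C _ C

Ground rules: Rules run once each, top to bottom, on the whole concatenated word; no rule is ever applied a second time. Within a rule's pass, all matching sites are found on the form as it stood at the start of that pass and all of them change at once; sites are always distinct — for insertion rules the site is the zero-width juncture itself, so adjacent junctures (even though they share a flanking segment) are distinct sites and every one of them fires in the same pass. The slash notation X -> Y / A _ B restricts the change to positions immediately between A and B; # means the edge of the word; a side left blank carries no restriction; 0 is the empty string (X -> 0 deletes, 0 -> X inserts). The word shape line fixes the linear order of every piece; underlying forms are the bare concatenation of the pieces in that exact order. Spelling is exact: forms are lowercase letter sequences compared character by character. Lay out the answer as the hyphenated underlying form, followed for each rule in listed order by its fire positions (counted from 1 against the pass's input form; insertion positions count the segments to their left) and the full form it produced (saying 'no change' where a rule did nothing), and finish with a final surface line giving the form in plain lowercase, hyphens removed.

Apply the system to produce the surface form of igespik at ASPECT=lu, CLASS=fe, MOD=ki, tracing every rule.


underlying: iz-igespik-v-bi
1. 0 -> e / C _ C: inserts after position(s) 6, 9, 10: izigesepikevebi
surface: izigesepikevebi


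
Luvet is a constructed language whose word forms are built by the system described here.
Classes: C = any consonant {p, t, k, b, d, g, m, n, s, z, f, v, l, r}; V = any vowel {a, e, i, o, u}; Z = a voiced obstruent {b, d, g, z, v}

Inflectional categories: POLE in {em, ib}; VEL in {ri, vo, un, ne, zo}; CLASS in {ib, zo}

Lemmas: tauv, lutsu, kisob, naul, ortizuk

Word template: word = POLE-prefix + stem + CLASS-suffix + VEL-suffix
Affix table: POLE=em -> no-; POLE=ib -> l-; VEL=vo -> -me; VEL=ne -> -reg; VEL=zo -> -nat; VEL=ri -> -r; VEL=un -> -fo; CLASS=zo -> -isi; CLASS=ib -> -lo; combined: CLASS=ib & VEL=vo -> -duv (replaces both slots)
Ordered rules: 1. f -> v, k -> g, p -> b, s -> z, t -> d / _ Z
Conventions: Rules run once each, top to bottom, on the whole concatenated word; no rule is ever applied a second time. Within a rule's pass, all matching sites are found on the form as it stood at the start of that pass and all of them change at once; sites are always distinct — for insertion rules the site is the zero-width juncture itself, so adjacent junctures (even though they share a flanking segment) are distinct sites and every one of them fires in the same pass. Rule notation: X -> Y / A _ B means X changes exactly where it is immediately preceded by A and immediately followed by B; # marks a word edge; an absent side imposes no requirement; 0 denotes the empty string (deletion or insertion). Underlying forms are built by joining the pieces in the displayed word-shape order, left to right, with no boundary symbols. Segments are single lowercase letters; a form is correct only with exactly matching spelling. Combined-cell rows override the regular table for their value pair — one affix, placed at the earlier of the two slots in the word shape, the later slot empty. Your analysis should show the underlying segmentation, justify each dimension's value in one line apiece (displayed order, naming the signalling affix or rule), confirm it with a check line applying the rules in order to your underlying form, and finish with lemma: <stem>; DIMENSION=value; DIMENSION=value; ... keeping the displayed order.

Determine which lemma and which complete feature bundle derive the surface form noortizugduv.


underlying: no-ortizuk-duv
POLE=em - signalled by the affix no-
VEL=vo - signalled by the combined affix row
CLASS=ib - signalled by the combined affix row
check: noortizukduv -> noortizugduv
lemma: ortizuk; POLE=em; VEL=vo; CLASS=ib


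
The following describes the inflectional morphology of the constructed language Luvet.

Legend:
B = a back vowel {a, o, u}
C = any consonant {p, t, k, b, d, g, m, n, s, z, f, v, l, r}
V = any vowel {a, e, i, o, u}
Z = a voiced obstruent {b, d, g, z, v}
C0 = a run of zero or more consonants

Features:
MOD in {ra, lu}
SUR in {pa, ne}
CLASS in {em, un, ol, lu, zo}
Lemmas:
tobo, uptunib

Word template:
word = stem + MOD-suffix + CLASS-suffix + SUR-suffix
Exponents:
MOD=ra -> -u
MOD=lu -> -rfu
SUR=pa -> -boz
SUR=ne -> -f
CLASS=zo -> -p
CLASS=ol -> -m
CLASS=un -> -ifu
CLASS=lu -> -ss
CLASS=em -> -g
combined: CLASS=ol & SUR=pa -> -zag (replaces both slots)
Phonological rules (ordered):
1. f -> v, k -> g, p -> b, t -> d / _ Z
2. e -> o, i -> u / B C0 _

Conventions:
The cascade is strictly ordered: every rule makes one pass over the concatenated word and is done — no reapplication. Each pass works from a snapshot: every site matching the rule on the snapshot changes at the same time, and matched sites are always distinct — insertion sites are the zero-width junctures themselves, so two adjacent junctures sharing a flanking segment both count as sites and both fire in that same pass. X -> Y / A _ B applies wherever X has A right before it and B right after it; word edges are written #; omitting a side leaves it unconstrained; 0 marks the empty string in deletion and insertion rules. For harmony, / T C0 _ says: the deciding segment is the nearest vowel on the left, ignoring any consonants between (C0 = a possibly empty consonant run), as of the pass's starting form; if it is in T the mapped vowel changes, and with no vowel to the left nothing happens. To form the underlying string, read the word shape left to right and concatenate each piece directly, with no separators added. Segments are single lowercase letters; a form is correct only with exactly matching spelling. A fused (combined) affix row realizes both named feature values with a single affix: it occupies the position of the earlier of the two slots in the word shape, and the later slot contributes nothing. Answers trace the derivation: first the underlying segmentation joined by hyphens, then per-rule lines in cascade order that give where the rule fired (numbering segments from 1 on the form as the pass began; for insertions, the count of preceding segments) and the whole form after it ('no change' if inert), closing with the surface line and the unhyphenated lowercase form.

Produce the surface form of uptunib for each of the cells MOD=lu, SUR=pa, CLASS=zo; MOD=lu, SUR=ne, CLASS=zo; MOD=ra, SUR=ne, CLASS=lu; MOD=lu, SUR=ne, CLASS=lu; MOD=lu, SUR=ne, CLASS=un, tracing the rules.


cell MOD=lu, SUR=pa, CLASS=zo:
underlying: uptunib-rfu-p-boz
1. f -> v, k -> g, p -> b, t -> d / _ Z: fires at position(s) 11: uptunibrfubboz
2. e -> o, i -> u / B C0 _: fires at position(s) 6: uptunubrfubboz
surface: uptunubrfubboz

cell MOD=lu, SUR=ne, CLASS=zo:
underlying: uptunib-rfu-p-f
1. f -> v, k -> g, p -> b, t -> d / _ Z: no change
2. e -> o, i -> u / B C0 _: fires at position(s) 6: uptunubrfupf
surface: uptunubrfupf

cell MOD=ra, SUR=ne, CLASS=lu:
underlying: uptunib-u-ss-f
1. f -> v, k -> g, p -> b, t -> d / _ Z: no change
2. e -> o, i -> u / B C0 _: fires at position(s) 6: uptunubussf
surface: uptunubussf

cell MOD=lu, SUR=ne, CLASS=lu:
underlying: uptunib-rfu-ss-f
1. f -> v, k -> g, p -> b, t -> d / _ Z: no change
2. e -> o, i -> u / B C0 _: fires at position(s) 6: uptunubrfussf
surface: uptunubrfussf

cell MOD=lu, SUR=ne, CLASS=un:
underlying: uptunib-rfu-ifu-f
1. f -> v, k -> g, p -> b, t -> d / _ Z: no change
2. e -> o, i -> u / B C0 _: fires at position(s) 6, 11: uptunubrfuufuf
surface: uptunubrfuufuf


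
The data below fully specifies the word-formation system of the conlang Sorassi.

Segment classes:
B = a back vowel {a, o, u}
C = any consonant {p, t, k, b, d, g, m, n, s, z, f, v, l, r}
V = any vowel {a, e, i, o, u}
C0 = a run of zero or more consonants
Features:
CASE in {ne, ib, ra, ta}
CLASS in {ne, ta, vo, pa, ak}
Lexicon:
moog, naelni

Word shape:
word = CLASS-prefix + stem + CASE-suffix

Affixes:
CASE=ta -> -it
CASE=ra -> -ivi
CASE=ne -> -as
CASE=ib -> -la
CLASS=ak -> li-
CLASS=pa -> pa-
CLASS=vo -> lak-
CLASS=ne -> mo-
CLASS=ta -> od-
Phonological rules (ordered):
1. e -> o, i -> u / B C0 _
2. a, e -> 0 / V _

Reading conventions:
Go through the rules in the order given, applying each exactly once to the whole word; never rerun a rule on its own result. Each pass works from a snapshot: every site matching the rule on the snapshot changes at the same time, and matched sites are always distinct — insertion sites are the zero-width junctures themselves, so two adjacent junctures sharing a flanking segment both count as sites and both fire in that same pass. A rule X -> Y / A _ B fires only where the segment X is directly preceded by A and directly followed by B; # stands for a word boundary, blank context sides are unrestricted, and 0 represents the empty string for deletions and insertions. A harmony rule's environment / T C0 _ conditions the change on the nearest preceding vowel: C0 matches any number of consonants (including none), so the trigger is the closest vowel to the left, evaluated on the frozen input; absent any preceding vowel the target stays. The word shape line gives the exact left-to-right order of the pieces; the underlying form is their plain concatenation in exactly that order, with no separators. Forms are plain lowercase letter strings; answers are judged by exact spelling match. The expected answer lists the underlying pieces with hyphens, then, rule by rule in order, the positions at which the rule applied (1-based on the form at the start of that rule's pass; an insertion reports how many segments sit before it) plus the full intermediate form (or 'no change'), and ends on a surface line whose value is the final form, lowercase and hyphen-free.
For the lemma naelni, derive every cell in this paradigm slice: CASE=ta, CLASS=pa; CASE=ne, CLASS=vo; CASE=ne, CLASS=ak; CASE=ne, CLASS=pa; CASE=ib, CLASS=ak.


cell CASE=ta, CLASS=pa:
underlying: pa-naelni-it
1. e -> o, i -> u / B C0 _: fires at position(s) 5: panaolniit
2. a, e -> 0 / V _: no change
surface: panaolniit

cell CASE=ne, CLASS=vo:
underlying: lak-naelni-as
1. e -> o, i -> u / B C0 _: fires at position(s) 6: laknaolnias
2. a, e -> 0 / V _: fires at position(s) 10: laknaolnis
surface: laknaolnis

cell CASE=ne, CLASS=ak:
underlying: li-naelni-as
1. e -> o, i -> u / B C0 _: fires at position(s) 5: linaolnias
2. a, e -> 0 / V _: fires at position(s) 9: linaolnis
surface: linaolnis

cell CASE=ne, CLASS=pa:
underlying: pa-naelni-as
1. e -> o, i -> u / B C0 _: fires at position(s) 5: panaolnias
2. a, e -> 0 / V _: fires at position(s) 9: panaolnis
surface: panaolnis

cell CASE=ib, CLASS=ak:
underlying: li-naelni-la
1. e -> o, i -> u / B C0 _: fires at position(s) 5: linaolnila
2. a, e -> 0 / V _: no change
surface: linaolnila


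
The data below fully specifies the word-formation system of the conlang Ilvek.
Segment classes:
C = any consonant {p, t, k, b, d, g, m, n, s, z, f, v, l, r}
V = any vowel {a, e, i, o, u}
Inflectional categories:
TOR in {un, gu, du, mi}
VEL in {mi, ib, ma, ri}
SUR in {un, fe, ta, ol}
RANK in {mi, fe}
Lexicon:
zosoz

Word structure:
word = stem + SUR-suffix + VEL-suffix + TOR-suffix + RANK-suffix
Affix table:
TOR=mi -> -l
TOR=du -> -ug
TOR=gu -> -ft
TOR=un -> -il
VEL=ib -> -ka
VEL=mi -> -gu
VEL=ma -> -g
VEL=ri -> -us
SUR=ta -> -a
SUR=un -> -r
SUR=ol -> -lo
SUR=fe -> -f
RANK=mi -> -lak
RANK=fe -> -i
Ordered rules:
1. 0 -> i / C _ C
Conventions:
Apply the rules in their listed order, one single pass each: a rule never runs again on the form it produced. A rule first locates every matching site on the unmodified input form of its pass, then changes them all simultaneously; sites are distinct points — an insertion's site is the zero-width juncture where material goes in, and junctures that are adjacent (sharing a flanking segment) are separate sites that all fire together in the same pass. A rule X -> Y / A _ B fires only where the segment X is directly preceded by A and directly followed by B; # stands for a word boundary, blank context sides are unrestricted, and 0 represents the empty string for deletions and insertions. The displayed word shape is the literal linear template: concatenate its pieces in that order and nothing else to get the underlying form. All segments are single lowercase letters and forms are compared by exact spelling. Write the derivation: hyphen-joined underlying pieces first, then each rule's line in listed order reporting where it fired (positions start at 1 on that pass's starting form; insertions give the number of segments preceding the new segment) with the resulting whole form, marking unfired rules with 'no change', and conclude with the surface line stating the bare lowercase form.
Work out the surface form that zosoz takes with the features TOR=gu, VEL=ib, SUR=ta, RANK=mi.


underlying: zosoz-a-ka-ft-lak
1. 0 -> i / C _ C: inserts after position(s) 9, 10: zosozakafitilak
surface: zosozakafitilak


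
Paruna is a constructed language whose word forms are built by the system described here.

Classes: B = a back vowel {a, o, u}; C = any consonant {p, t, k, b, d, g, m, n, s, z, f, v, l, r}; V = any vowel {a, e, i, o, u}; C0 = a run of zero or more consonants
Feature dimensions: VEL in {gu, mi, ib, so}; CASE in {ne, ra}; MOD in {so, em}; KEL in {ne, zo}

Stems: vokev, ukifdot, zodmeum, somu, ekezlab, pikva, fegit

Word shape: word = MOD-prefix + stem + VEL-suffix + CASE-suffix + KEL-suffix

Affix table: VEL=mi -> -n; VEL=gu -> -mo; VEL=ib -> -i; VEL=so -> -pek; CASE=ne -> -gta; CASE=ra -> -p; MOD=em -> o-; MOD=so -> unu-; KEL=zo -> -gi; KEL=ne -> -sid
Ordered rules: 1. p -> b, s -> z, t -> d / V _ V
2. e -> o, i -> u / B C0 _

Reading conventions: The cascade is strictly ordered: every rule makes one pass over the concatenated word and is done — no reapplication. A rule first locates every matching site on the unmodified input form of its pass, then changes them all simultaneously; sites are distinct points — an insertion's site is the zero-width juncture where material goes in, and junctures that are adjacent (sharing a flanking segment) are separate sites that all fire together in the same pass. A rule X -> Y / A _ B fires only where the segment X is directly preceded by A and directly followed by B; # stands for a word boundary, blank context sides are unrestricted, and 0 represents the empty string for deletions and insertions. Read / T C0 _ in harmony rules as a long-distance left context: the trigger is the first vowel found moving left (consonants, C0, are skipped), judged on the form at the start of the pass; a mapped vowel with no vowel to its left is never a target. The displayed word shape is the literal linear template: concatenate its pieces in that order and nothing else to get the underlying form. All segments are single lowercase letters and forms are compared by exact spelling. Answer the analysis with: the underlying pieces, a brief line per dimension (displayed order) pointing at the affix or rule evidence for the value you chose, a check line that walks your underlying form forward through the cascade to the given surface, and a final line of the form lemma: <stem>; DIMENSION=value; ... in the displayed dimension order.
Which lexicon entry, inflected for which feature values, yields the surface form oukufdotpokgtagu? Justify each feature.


underlying: o-ukifdot-pek-gta-gi
VEL=so - signalled by the affix -pek
CASE=ne - signalled by the affix -gta
MOD=em - signalled by the affix o-
KEL=zo - signalled by the affix -gi
check: oukifdotpekgtagi -> oukifdotpekgtagi -> oukufdotpokgtagu
lemma: ukifdot; VEL=so; CASE=ne; MOD=em; KEL=zo


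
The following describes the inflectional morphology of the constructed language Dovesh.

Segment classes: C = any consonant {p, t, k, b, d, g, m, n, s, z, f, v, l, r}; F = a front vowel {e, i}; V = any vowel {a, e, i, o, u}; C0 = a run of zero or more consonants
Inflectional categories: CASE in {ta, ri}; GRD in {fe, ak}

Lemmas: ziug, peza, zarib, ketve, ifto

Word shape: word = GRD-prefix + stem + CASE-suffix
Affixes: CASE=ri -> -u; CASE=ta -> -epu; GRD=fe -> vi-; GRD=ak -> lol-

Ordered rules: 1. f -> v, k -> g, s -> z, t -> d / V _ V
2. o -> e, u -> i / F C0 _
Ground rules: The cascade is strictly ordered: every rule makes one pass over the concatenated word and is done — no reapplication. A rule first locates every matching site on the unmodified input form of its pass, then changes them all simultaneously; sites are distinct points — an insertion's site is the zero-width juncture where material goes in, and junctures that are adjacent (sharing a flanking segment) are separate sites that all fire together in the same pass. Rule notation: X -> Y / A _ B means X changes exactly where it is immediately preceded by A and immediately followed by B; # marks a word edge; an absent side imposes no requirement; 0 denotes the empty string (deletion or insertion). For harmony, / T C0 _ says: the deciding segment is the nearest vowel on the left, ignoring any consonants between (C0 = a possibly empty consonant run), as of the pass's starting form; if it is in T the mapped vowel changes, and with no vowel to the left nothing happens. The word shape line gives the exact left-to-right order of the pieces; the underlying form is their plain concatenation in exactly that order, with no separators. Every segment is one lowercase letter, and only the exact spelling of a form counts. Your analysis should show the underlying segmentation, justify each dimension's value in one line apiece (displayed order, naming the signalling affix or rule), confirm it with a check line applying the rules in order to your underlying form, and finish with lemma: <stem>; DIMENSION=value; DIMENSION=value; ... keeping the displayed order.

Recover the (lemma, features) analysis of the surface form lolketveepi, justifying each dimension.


underlying: lol-ketve-epu
CASE=ta - signalled by the affix -epu
GRD=ak - signalled by the affix lol-
check: lolketveepu -> lolketveepu -> lolketveepi
lemma: ketve; CASE=ta; GRD=ak


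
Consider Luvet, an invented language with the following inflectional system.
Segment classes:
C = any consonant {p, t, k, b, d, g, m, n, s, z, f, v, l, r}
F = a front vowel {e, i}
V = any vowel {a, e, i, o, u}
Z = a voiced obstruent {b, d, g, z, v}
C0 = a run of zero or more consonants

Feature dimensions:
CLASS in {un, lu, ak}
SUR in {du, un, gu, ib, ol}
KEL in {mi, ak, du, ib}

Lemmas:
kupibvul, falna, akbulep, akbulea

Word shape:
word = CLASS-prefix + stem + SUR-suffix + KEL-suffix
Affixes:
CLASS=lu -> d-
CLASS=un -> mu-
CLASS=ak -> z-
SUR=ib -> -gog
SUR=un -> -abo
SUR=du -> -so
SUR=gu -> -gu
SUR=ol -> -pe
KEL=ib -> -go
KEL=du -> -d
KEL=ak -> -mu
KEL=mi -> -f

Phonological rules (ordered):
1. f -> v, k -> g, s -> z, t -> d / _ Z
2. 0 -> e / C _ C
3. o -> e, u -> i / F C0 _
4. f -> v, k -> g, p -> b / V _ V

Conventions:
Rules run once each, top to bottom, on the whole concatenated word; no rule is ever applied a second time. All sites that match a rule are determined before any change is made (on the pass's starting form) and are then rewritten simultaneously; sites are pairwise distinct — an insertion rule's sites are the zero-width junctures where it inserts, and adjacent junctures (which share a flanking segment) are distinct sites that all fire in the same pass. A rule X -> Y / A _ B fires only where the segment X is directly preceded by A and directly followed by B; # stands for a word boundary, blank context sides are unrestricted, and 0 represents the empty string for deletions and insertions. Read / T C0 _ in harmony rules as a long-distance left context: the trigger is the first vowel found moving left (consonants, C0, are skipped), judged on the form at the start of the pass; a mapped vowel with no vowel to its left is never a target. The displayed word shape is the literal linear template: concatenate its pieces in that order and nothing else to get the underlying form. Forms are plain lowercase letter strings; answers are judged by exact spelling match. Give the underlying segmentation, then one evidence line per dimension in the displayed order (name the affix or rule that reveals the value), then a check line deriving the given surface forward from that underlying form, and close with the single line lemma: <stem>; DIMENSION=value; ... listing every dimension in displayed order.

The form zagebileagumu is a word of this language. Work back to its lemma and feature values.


underlying: z-akbulea-gu-mu
CLASS=ak - signalled by the affix z-
SUR=gu - signalled by the affix -gu
KEL=ak - signalled by the affix -mu
check: zakbuleagumu -> zagbuleagumu -> zagebuleagumu -> zagebileagumu -> zagebileagumu
lemma: akbulea; CLASS=ak; SUR=gu; KEL=ak


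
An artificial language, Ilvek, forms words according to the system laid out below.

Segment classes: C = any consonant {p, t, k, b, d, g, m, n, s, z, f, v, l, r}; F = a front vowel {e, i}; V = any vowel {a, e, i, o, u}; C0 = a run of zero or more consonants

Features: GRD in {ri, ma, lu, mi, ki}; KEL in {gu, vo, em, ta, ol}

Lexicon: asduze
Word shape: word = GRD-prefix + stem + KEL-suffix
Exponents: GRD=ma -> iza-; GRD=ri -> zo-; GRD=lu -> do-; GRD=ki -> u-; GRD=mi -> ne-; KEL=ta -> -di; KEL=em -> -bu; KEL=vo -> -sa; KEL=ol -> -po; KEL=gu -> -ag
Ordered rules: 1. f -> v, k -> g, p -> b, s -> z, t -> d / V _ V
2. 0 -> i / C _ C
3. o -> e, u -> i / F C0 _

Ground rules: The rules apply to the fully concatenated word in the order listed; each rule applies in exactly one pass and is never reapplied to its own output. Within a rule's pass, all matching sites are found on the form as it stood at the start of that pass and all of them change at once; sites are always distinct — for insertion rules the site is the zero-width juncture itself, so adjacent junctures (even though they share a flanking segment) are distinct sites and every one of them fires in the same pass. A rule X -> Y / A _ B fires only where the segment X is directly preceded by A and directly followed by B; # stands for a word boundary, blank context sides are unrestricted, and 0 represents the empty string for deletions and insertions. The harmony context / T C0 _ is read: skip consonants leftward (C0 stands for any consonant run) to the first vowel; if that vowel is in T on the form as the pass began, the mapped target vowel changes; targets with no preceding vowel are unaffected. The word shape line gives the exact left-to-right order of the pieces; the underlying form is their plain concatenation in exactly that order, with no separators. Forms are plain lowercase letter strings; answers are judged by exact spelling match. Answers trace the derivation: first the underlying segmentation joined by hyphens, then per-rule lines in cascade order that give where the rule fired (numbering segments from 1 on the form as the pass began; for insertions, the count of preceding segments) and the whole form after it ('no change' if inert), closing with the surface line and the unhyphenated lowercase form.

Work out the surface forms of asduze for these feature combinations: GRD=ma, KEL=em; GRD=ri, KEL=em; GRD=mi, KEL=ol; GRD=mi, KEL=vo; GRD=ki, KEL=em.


cell GRD=ma, KEL=em:
underlying: iza-asduze-bu
1. f -> v, k -> g, p -> b, s -> z, t -> d / V _ V: no change
2. 0 -> i / C _ C: inserts after position(s) 5: izaasiduzebu
3. o -> e, u -> i / F C0 _: fires at position(s) 8, 12: izaasidizebi
surface: izaasidizebi

cell GRD=ri, KEL=em:
underlying: zo-asduze-bu
1. f -> v, k -> g, p -> b, s -> z, t -> d / V _ V: no change
2. 0 -> i / C _ C: inserts after position(s) 4: zoasiduzebu
3. o -> e, u -> i / F C0 _: fires at position(s) 7, 11: zoasidizebi
surface: zoasidizebi

cell GRD=mi, KEL=ol:
underlying: ne-asduze-po
1. f -> v, k -> g, p -> b, s -> z, t -> d / V _ V: fires at position(s) 9: neasduzebo
2. 0 -> i / C _ C: inserts after position(s) 4: neasiduzebo
3. o -> e, u -> i / F C0 _: fires at position(s) 7, 11: neasidizebe
surface: neasidizebe

cell GRD=mi, KEL=vo:
underlying: ne-asduze-sa
1. f -> v, k -> g, p -> b, s -> z, t -> d / V _ V: fires at position(s) 9: neasduzeza
2. 0 -> i / C _ C: inserts after position(s) 4: neasiduzeza
3. o -> e, u -> i / F C0 _: fires at position(s) 7: neasidizeza
surface: neasidizeza

cell GRD=ki, KEL=em:
underlying: u-asduze-bu
1. f -> v, k -> g, p -> b, s -> z, t -> d / V _ V: no change
2. 0 -> i / C _ C: inserts after position(s) 3: uasiduzebu
3. o -> e, u -> i / F C0 _: fires at position(s) 6, 10: uasidizebi
surface: uasidizebi


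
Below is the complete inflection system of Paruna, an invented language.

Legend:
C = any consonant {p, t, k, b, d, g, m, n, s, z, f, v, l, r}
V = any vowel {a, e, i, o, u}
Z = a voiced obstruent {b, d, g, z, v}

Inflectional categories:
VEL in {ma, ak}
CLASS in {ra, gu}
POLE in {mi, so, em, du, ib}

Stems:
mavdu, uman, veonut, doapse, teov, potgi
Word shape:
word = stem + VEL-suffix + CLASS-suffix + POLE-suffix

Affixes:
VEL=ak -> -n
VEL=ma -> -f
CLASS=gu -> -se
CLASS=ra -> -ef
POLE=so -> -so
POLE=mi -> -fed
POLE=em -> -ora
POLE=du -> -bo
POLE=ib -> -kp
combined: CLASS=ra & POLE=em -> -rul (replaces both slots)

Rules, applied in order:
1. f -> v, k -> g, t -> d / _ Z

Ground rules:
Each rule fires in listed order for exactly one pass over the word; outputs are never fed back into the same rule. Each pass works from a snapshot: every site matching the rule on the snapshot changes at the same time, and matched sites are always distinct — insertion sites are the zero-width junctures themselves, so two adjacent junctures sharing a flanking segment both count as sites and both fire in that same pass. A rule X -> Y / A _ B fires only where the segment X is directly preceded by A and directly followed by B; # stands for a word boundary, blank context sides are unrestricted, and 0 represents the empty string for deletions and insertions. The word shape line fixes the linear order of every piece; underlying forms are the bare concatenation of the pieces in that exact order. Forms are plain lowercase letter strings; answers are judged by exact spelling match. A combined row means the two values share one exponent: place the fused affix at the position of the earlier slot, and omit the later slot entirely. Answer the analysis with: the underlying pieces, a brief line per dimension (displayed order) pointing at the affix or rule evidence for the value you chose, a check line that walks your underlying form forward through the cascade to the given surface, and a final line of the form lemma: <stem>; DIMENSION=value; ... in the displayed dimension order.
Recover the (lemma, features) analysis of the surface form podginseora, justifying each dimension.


underlying: potgi-n-se-ora
VEL=ak - signalled by the affix -n
CLASS=gu - signalled by the affix -se
POLE=em - signalled by the affix -ora
check: potginseora -> podginseora
lemma: potgi; VEL=ak; CLASS=gu; POLE=em


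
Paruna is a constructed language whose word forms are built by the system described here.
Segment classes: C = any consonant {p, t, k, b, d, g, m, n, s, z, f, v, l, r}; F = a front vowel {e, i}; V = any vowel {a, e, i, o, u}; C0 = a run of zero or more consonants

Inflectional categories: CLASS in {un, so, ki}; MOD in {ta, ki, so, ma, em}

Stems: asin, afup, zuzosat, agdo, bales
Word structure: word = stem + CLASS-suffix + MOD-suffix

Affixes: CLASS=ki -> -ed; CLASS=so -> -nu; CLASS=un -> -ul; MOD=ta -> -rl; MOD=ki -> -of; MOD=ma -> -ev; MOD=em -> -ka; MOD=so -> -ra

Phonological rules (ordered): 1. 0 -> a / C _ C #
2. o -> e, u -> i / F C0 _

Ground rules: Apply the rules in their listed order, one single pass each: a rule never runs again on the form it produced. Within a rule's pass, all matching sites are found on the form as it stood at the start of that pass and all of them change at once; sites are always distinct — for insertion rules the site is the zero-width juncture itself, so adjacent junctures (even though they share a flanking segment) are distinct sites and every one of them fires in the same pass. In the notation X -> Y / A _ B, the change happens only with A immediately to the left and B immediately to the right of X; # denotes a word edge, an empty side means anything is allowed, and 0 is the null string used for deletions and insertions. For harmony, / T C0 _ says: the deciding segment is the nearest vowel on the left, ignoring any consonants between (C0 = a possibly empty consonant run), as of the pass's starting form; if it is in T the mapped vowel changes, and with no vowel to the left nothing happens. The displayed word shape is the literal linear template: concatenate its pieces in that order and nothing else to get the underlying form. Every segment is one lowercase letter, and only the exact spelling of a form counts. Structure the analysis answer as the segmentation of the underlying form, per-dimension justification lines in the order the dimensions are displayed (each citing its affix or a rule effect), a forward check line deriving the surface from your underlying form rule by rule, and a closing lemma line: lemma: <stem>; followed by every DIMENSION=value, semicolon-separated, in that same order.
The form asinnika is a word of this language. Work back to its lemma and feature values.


underlying: asin-nu-ka
CLASS=so - signalled by the affix -nu
MOD=em - signalled by the affix -ka
check: asinnuka -> asinnuka -> asinnika
lemma: asin; CLASS=so; MOD=em
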